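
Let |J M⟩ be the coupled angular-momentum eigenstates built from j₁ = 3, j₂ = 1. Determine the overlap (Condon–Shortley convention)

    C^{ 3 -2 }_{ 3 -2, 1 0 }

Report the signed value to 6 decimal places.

−√(1/3) ≈ -0.577350

√[7·1!5!1!/8! · 1!5!1!1!1!5!] = √(300)
  +(−1)^0/∏(0,1,5,1,0,0)! = 1/120  (running 1/120)
  +(−1)^1/∏(1,0,4,0,1,1)! = -1/24  (running -1/30)
⟨..|..⟩ = √(300)·(-1/30) = -0.577350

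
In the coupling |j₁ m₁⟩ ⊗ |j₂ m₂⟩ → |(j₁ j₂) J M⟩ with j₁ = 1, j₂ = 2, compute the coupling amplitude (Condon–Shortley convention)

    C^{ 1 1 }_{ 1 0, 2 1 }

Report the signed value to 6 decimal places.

-0.547723

triangle: 2!*0!*2!/5! = 4/120
(j±m)!: 1!*1!*3!*1!*2!*0! = 12
prefactor² = (2J+1)*Δ*N² = 6/5
  k=1: −1/(1!*1!*0!*2!*0!*0!) = -1/2
Σ = -1/2  ⇒  CG² = 6/5*(-1/2)² = 3/10
CG = −√(3/10) = -0.547723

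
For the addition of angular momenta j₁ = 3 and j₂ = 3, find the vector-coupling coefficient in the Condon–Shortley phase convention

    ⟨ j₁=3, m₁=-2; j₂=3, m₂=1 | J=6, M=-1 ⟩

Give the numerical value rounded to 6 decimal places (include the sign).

√[13·0!6!6!/13! · 1!5!4!2!5!7!] = √(41472000/11)
  +(−1)^0/∏(0,0,5,4,1,2)! = 1/5760  (running 1/5760)
⟨..|..⟩ = √(41472000/11)·(1/5760) = +0.337100

+0.337100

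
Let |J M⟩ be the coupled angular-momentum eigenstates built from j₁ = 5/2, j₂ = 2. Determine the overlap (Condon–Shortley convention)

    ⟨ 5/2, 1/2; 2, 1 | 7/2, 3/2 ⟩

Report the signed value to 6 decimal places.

-0.308607

triangle: 1!·4!·3!/9! = 144/362880
(j±m)!: 3!·2!·3!·1!·5!·2! = 17280
prefactor² = (2J+1)·Δ·N² = 384/7
  k=0: +1/(0!·1!·2!·3!·2!·0!) = 1/24
  k=1: −1/(1!·0!·1!·2!·3!·1!) = -1/12
Σ = -1/24  ⇒  CG² = 384/7·(-1/24)² = 2/21
CG = −√(2/21) = -0.308607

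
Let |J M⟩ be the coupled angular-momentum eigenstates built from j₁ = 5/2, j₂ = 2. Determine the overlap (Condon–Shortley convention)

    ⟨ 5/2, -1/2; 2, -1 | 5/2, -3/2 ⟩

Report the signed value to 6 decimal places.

√[6·2!3!2!/8! · 2!3!1!3!1!4!] = √(216/35)
  +(−1)^0/∏(0,2,3,1,0,1)! = 1/12  (running 1/12)
  +(−1)^1/∏(1,1,2,0,1,2)! = -1/4  (running -1/6)
⟨..|..⟩ = √(216/35)·(-1/6) = -0.414039

-0.414039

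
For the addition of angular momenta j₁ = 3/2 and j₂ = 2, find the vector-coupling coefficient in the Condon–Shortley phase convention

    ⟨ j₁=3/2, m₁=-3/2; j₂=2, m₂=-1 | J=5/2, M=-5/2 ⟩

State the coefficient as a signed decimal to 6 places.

triangle: 1!·2!·3!/7! = 12/5040
(j±m)!: 0!·3!·1!·3!·0!·5! = 4320
prefactor² = (2J+1)·Δ·N² = 432/7
  k=1: −1/(1!·0!·2!·0!·0!·3!) = -1/12
Σ = -1/12  ⇒  CG² = 432/7·(-1/12)² = 3/7
CG = −√(3/7) = -0.654654

-0.654654  (= −√(3/7))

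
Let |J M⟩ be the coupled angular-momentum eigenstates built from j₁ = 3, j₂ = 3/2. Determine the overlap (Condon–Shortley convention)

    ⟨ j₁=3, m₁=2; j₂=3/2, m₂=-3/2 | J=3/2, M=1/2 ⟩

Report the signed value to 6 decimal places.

√[4·3!3!0!/7! · 5!1!0!3!2!1!] = √(288/7)
  +(−1)^0/∏(0,3,1,0,2,0)! = 1/12  (running 1/12)
⟨..|..⟩ = √(288/7)·(1/12) = +0.534522

+0.534522  (= +√(2/7))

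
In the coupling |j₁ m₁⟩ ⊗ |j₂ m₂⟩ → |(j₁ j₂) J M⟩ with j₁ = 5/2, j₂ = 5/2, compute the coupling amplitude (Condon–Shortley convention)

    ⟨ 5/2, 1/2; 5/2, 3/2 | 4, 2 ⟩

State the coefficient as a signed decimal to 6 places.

j₁+j₂−J=1  J+j₁−j₂=4  J−j₁+j₂=4  j₁+j₂+J+1=10
(j₁±m₁, j₂±m₂, J±M) = (3,2,4,1,6,2)
P² = 20736/35
sum k=0..1:
  [0] +1/96 = 1/96
  [1] −1/36 = -1/36
S = -5/288
C² = P²·S² = 5/28 ; C = -0.422577

−√(5/28) = -0.422577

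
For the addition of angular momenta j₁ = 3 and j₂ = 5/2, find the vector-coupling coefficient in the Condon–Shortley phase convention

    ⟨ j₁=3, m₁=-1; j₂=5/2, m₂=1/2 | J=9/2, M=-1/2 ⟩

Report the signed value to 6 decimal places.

−√(160/693) ≈ -0.480500

√[10·1!5!4!/11! · 2!4!3!2!4!5!] = √(92160/77)
  +(−1)^0/∏(0,1,4,3,1,1)! = 1/144  (running 1/144)
  +(−1)^1/∏(1,0,3,2,2,2)! = -1/48  (running -1/72)
⟨..|..⟩ = √(92160/77)·(-1/72) = -0.480500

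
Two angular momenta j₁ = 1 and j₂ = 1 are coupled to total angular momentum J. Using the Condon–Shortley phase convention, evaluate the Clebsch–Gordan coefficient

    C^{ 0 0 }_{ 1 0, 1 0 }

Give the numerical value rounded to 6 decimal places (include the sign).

−√(1/3) = -0.577350

j₁+j₂−J=2  J+j₁−j₂=0  J−j₁+j₂=0  j₁+j₂+J+1=3
(j₁±m₁, j₂±m₂, J±M) = (1,1,1,1,0,0)
P² = 1/3
sum k=1..1:
  [1] −1/1 = -1
S = -1
C² = P²·S² = 1/3 ; C = -0.577350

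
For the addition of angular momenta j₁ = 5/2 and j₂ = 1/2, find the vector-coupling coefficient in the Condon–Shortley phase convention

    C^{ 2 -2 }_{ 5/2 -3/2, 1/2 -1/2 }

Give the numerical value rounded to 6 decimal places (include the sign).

+√(1/6) = +0.408248

j₁+j₂−J=1  J+j₁−j₂=4  J−j₁+j₂=0  j₁+j₂+J+1=6
(j₁±m₁, j₂±m₂, J±M) = (1,4,0,1,0,4)
P² = 96
sum k=0..0:
  [0] +1/24 = 1/24
S = 1/24
C² = P²·S² = 1/6 ; C = +0.408248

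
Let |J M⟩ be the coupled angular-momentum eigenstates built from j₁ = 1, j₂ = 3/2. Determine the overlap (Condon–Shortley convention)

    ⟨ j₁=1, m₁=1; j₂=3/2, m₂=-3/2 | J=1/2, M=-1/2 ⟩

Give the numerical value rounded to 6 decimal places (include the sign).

j₁+j₂−J=2  J+j₁−j₂=0  J−j₁+j₂=1  j₁+j₂+J+1=4
(j₁±m₁, j₂±m₂, J±M) = (2,0,0,3,0,1)
P² = 2
sum k=0..0:
  [0] +1/2 = 1/2
S = 1/2
C² = P²·S² = 1/2 ; C = +0.707107

+√(1/2) ≈ +0.707107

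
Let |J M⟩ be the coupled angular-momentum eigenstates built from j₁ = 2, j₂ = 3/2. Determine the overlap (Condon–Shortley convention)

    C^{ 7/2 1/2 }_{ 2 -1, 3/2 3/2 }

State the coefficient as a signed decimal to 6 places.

+√(4/35) ≈ +0.338062

j₁+j₂−J=0  J+j₁−j₂=4  J−j₁+j₂=3  j₁+j₂+J+1=8
(j₁±m₁, j₂±m₂, J±M) = (1,3,3,0,4,3)
P² = 5184/35
sum k=0..0:
  [0] +1/36 = 1/36
S = 1/36
C² = P²·S² = 4/35 ; C = +0.338062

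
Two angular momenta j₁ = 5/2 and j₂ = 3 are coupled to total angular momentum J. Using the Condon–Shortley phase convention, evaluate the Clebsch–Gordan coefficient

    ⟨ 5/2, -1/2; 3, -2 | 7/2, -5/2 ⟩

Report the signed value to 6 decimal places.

−√(2/63) = -0.178174

√[8·2!3!4!/10! · 2!3!1!5!1!6!] = √(4608/7)
  +(−1)^0/∏(0,2,3,1,0,3)! = 1/72  (running 1/72)
  +(−1)^1/∏(1,1,2,0,1,4)! = -1/48  (running -1/144)
⟨..|..⟩ = √(4608/7)·(-1/144) = -0.178174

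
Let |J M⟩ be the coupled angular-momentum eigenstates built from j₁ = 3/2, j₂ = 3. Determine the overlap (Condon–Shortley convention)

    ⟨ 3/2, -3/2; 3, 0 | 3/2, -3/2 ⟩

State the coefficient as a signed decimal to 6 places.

triangle: 3!×0!×3!/7! = 36/5040
(j±m)!: 0!×3!×3!×3!×0!×3! = 1296
prefactor² = (2J+1)×Δ×N² = 1296/35
  k=3: −1/(3!×0!×0!×0!×0!×3!) = -1/36
Σ = -1/36  ⇒  CG² = 1296/35×(-1/36)² = 1/35
CG = −√(1/35) = -0.169031

-0.169031  (= −√(1/35))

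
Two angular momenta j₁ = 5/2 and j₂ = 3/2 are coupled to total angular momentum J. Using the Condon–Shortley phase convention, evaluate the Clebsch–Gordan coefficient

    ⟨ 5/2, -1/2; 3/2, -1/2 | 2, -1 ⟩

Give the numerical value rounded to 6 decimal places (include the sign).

-0.545545

triangle: 2!·3!·1!/7! = 12/5040
(j±m)!: 2!·3!·1!·2!·1!·3! = 144
prefactor² = (2J+1)·Δ·N² = 12/7
  k=0: +1/(0!·2!·3!·1!·0!·0!) = 1/12
  k=1: −1/(1!·1!·2!·0!·1!·1!) = -1/2
Σ = -5/12  ⇒  CG² = 12/7·(-5/12)² = 25/84
CG = −√(25/84) = -0.545545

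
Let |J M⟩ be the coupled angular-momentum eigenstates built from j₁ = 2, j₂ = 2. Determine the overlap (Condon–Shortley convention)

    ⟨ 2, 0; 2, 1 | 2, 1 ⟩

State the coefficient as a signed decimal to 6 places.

triangle: 2!×2!×2!/7! = 8/5040
(j±m)!: 2!×2!×3!×1!×3!×1! = 144
prefactor² = (2J+1)×Δ×N² = 8/7
  k=1: −1/(1!×1!×1!×2!×1!×0!) = -1/2
  k=2: +1/(2!×0!×0!×1!×2!×1!) = 1/4
Σ = -1/4  ⇒  CG² = 8/7×(-1/4)² = 1/14
CG = −√(1/14) = -0.267261

-0.267261  (= −√(1/14))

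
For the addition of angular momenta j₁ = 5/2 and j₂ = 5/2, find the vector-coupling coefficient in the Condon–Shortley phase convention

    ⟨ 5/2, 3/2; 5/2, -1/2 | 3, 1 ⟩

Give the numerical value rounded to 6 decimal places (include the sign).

j₁+j₂−J=2  J+j₁−j₂=3  J−j₁+j₂=3  j₁+j₂+J+1=9
(j₁±m₁, j₂±m₂, J±M) = (4,1,2,3,4,2)
P² = 96/5
sum k=0..1:
  [0] +1/8 = 1/8
  [1] −1/12 = -1/12
S = 1/24
C² = P²·S² = 1/30 ; C = +0.182574

+√(1/30) = +0.182574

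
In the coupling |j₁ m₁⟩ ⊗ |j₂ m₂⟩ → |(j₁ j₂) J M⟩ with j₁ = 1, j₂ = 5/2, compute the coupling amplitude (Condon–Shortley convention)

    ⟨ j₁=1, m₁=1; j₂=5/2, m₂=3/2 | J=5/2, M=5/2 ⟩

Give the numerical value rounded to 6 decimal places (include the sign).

+0.534522  (= +√(2/7))

triangle: 1!*1!*4!/7! = 24/5040
(j±m)!: 2!*0!*4!*1!*5!*0! = 5760
prefactor² = (2J+1)*Δ*N² = 1152/7
  k=0: +1/(0!*1!*0!*4!*1!*0!) = 1/24
Σ = 1/24  ⇒  CG² = 1152/7*1/24² = 2/7
CG = +√(2/7) = +0.534522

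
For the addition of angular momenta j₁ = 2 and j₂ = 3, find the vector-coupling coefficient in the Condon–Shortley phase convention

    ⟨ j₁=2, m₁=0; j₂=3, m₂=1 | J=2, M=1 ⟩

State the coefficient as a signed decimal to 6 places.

+0.377964  (= +√(1/7))

√[5·3!1!3!/8! · 2!2!4!2!3!1!] = √(36/7)
  +(−1)^1/∏(1,2,1,3,0,0)! = -1/12  (running -1/12)
  +(−1)^2/∏(2,1,0,2,1,1)! = 1/4  (running 1/6)
⟨..|..⟩ = √(36/7)·(1/6) = +0.377964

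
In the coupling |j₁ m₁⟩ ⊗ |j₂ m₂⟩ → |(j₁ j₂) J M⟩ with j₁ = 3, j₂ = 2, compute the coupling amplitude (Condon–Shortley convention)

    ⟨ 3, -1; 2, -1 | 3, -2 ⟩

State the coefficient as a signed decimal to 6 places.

−√(1/4) ≈ -0.500000

√[7·2!4!2!/9! · 2!4!1!3!1!5!] = √(64)
  +(−1)^0/∏(0,2,4,1,0,1)! = 1/48  (running 1/48)
  +(−1)^1/∏(1,1,3,0,1,2)! = -1/12  (running -1/16)
⟨..|..⟩ = √(64)·(-1/16) = -0.500000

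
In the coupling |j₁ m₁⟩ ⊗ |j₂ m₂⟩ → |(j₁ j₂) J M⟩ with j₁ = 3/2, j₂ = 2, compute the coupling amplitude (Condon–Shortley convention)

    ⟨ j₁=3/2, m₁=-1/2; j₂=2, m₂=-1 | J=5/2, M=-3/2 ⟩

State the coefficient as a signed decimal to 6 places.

+√(1/35) ≈ +0.169031

triangle: 1!×2!×3!/7! = 12/5040
(j±m)!: 1!×2!×1!×3!×1!×4! = 288
prefactor² = (2J+1)×Δ×N² = 144/35
  k=0: +1/(0!×1!×2!×1!×0!×2!) = 1/4
  k=1: −1/(1!×0!×1!×0!×1!×3!) = -1/6
Σ = 1/12  ⇒  CG² = 144/35×1/12² = 1/35
CG = +√(1/35) = +0.169031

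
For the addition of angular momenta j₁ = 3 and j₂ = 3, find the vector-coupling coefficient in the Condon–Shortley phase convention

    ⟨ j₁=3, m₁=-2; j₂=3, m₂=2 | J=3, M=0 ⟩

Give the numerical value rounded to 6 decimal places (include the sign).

√[7·3!3!3!/10! · 1!5!5!1!3!3!] = √(216)
  +(−1)^2/∏(2,1,3,3,0,0)! = 1/72  (running 1/72)
  +(−1)^3/∏(3,0,2,2,1,1)! = -1/24  (running -1/36)
⟨..|..⟩ = √(216)·(-1/36) = -0.408248

−√(1/6) ≈ -0.408248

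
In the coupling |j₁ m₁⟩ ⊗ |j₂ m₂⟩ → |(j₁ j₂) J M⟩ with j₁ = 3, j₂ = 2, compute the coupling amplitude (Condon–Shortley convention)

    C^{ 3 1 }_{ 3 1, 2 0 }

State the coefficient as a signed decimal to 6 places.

triangle: 2!*4!*2!/9! = 96/362880
(j±m)!: 4!*2!*2!*2!*4!*2! = 9216
prefactor² = (2J+1)*Δ*N² = 256/15
  k=0: +1/(0!*2!*2!*2!*2!*0!) = 1/16
  k=1: −1/(1!*1!*1!*1!*3!*1!) = -1/6
  k=2: +1/(2!*0!*0!*0!*4!*2!) = 1/96
Σ = -3/32  ⇒  CG² = 256/15*(-3/32)² = 3/20
CG = −√(3/20) = -0.387298

−√(3/20) ≈ -0.387298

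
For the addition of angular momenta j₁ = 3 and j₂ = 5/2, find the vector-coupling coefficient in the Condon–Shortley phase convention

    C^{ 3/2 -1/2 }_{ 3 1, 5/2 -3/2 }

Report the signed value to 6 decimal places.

triangle: 4!×2!×1!/8! = 48/40320
(j±m)!: 4!×2!×1!×4!×1!×2! = 2304
prefactor² = (2J+1)×Δ×N² = 384/35
  k=0: +1/(0!×4!×2!×1!×0!×0!) = 1/48
  k=1: −1/(1!×3!×1!×0!×1!×1!) = -1/6
Σ = -7/48  ⇒  CG² = 384/35×(-7/48)² = 7/30
CG = −√(7/30) = -0.483046

-0.483046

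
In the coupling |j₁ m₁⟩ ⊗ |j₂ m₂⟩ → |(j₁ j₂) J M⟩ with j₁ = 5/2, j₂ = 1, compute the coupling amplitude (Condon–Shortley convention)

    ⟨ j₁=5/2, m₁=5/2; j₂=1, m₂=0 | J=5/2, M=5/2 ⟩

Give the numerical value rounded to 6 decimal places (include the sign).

triangle: 1!·4!·1!/7! = 24/5040
(j±m)!: 5!·0!·1!·1!·5!·0! = 14400
prefactor² = (2J+1)·Δ·N² = 2880/7
  k=0: +1/(0!·1!·0!·1!·4!·0!) = 1/24
Σ = 1/24  ⇒  CG² = 2880/7·1/24² = 5/7
CG = +√(5/7) = +0.845154

+√(5/7) = +0.845154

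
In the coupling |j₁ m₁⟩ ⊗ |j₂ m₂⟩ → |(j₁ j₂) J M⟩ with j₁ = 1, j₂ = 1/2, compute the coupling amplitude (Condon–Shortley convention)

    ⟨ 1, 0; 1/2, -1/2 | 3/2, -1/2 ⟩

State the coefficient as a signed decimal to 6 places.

triangle: 0!×2!×1!/4! = 2/24
(j±m)!: 1!×1!×0!×1!×1!×2! = 2
prefactor² = (2J+1)×Δ×N² = 2/3
  k=0: +1/(0!×0!×1!×0!×1!×1!) = 1
Σ = 1  ⇒  CG² = 2/3×1² = 2/3
CG = +√(2/3) = +0.816497

+√(2/3) = +0.816497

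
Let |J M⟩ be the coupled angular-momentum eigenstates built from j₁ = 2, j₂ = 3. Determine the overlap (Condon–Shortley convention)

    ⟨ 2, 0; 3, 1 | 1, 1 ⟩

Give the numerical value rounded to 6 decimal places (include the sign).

+√(6/35) = +0.414039

√[3·4!0!2!/7! · 2!2!4!2!2!0!] = √(384/35)
  +(−1)^2/∏(2,2,0,2,0,0)! = 1/8  (running 1/8)
⟨..|..⟩ = √(384/35)·(1/8) = +0.414039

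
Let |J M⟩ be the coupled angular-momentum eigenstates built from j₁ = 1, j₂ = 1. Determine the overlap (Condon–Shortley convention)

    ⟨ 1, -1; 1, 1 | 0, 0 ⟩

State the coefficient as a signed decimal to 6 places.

+√(1/3) = +0.577350

triangle: 2!×0!×0!/3! = 2/6
(j±m)!: 0!×2!×2!×0!×0!×0! = 4
prefactor² = (2J+1)×Δ×N² = 4/3
  k=2: +1/(2!×0!×0!×0!×0!×0!) = 1/2
Σ = 1/2  ⇒  CG² = 4/3×1/2² = 1/3
CG = +√(1/3) = +0.577350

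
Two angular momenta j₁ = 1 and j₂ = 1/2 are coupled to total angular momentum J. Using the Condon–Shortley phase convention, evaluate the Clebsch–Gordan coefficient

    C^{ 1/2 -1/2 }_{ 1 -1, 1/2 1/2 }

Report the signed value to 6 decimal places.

triangle: 1!*1!*0!/3! = 1/6
(j±m)!: 0!*2!*1!*0!*0!*1! = 2
prefactor² = (2J+1)*Δ*N² = 2/3
  k=1: −1/(1!*0!*1!*0!*0!*0!) = -1
Σ = -1  ⇒  CG² = 2/3*(-1)² = 2/3
CG = −√(2/3) = -0.816497

−√(2/3) = -0.816497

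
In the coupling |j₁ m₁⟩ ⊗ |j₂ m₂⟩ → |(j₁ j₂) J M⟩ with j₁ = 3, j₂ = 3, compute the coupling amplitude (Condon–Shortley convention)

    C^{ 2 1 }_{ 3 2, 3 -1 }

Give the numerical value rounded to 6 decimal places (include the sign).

√[5·4!2!2!/9! · 5!1!2!4!3!1!] = √(320/7)
  +(−1)^0/∏(0,4,1,2,1,0)! = 1/48  (running 1/48)
  +(−1)^1/∏(1,3,0,1,2,1)! = -1/12  (running -1/16)
⟨..|..⟩ = √(320/7)·(-1/16) = -0.422577

-0.422577  (= −√(5/28))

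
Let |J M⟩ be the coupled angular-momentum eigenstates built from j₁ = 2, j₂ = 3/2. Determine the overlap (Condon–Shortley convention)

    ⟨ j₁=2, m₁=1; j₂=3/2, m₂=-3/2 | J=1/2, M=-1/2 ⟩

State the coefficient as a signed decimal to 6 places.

+0.316228  (= +√(1/10))

√[2·3!1!0!/5! · 3!1!0!3!0!1!] = √(18/5)
  +(−1)^0/∏(0,3,1,0,0,0)! = 1/6  (running 1/6)
⟨..|..⟩ = √(18/5)·(1/6) = +0.316228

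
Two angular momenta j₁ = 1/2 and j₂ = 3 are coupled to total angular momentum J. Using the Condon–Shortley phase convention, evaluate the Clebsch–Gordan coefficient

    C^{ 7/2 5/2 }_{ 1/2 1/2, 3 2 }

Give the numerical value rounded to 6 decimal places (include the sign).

+0.925820  (= +√(6/7))

j₁+j₂−J=0  J+j₁−j₂=1  J−j₁+j₂=6  j₁+j₂+J+1=8
(j₁±m₁, j₂±m₂, J±M) = (1,0,5,1,6,1)
P² = 86400/7
sum k=0..0:
  [0] +1/120 = 1/120
S = 1/120
C² = P²·S² = 6/7 ; C = +0.925820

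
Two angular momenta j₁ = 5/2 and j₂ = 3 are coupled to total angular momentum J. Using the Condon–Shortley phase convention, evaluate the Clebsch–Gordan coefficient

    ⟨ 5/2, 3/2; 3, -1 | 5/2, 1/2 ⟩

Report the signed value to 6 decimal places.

√[6·3!2!3!/9! · 4!1!2!4!3!2!] = √(576/35)
  +(−1)^0/∏(0,3,1,2,1,1)! = 1/12  (running 1/12)
  +(−1)^1/∏(1,2,0,1,2,2)! = -1/8  (running -1/24)
⟨..|..⟩ = √(576/35)·(-1/24) = -0.169031

-0.169031  (= −√(1/35))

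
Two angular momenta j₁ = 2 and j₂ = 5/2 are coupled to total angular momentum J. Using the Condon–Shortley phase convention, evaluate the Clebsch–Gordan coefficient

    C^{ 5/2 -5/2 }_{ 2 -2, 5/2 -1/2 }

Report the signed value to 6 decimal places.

+0.462910

triangle: 2!·2!·3!/8! = 24/40320
(j±m)!: 0!·4!·2!·3!·0!·5! = 34560
prefactor² = (2J+1)·Δ·N² = 864/7
  k=2: +1/(2!·0!·2!·0!·0!·3!) = 1/24
Σ = 1/24  ⇒  CG² = 864/7·1/24² = 3/14
CG = +√(3/14) = +0.462910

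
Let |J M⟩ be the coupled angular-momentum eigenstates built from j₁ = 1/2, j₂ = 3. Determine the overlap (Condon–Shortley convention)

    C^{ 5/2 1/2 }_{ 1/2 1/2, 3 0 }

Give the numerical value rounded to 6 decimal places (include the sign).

+0.654654  (= +√(3/7))

√[6·1!0!5!/7! · 1!0!3!3!3!2!] = √(432/7)
  +(−1)^0/∏(0,1,0,3,0,2)! = 1/12  (running 1/12)
⟨..|..⟩ = √(432/7)·(1/12) = +0.654654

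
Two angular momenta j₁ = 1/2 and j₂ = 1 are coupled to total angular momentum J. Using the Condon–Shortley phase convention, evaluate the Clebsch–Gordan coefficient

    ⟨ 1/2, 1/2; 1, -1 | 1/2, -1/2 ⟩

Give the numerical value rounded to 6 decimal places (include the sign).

triangle: 1!*0!*1!/3! = 1/6
(j±m)!: 1!*0!*0!*2!*0!*1! = 2
prefactor² = (2J+1)*Δ*N² = 2/3
  k=0: +1/(0!*1!*0!*0!*0!*1!) = 1
Σ = 1  ⇒  CG² = 2/3*1² = 2/3
CG = +√(2/3) = +0.816497

+0.816497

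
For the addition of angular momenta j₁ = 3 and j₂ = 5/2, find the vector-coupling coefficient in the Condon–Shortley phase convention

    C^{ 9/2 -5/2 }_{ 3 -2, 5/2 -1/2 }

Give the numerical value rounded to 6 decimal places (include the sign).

-0.497468

√[10·1!5!4!/11! · 1!5!2!3!2!7!] = √(115200/11)
  +(−1)^0/∏(0,1,5,2,0,2)! = 1/480  (running 1/480)
  +(−1)^1/∏(1,0,4,1,1,3)! = -1/144  (running -7/1440)
⟨..|..⟩ = √(115200/11)·(-7/1440) = -0.497468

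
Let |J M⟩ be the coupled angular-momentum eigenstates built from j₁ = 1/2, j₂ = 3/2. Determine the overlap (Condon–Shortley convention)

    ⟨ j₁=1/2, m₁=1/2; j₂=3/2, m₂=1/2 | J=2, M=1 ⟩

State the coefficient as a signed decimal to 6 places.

+0.866025  (= +√(3/4))

j₁+j₂−J=0  J+j₁−j₂=1  J−j₁+j₂=3  j₁+j₂+J+1=5
(j₁±m₁, j₂±m₂, J±M) = (1,0,2,1,3,1)
P² = 3
sum k=0..0:
  [0] +1/2 = 1/2
S = 1/2
C² = P²·S² = 3/4 ; C = +0.866025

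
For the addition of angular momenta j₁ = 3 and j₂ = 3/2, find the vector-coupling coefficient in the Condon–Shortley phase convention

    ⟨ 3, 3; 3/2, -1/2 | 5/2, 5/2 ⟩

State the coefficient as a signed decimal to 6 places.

triangle: 2!·4!·1!/8! = 48/40320
(j±m)!: 6!·0!·1!·2!·5!·0! = 172800
prefactor² = (2J+1)·Δ·N² = 8640/7
  k=0: +1/(0!·2!·0!·1!·4!·0!) = 1/48
Σ = 1/48  ⇒  CG² = 8640/7·1/48² = 15/28
CG = +√(15/28) = +0.731925

+0.731925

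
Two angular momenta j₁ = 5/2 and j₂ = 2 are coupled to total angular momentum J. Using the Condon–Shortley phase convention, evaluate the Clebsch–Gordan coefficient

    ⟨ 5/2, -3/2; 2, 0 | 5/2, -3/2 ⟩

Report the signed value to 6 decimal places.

-0.119523

triangle: 2!·3!·2!/8! = 24/40320
(j±m)!: 1!·4!·2!·2!·1!·4! = 2304
prefactor² = (2J+1)·Δ·N² = 288/35
  k=1: −1/(1!·1!·3!·1!·0!·1!) = -1/6
  k=2: +1/(2!·0!·2!·0!·1!·2!) = 1/8
Σ = -1/24  ⇒  CG² = 288/35·(-1/24)² = 1/70
CG = −√(1/70) = -0.119523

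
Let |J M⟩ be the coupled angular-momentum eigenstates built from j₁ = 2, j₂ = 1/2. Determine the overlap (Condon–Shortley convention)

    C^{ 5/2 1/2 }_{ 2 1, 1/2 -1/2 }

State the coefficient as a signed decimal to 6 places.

+√(2/5) ≈ +0.632456

√[6·0!4!1!/6! · 3!1!0!1!3!2!] = √(72/5)
  +(−1)^0/∏(0,0,1,0,3,1)! = 1/6  (running 1/6)
⟨..|..⟩ = √(72/5)·(1/6) = +0.632456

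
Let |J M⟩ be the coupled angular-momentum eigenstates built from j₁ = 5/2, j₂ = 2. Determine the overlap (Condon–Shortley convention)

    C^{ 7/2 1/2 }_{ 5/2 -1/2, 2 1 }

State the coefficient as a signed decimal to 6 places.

−√(14/45) ≈ -0.557773

j₁+j₂−J=1  J+j₁−j₂=4  J−j₁+j₂=3  j₁+j₂+J+1=9
(j₁±m₁, j₂±m₂, J±M) = (2,3,3,1,4,3)
P² = 1152/35
sum k=0..1:
  [0] +1/36 = 1/36
  [1] −1/8 = -1/8
S = -7/72
C² = P²·S² = 14/45 ; C = -0.557773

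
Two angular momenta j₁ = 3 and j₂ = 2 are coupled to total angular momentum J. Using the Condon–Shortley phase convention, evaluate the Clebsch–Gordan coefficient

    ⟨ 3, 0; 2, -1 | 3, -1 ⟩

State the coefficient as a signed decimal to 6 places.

−√(1/30) = -0.182574

triangle: 2!×4!×2!/9! = 96/362880
(j±m)!: 3!×3!×1!×3!×2!×4! = 10368
prefactor² = (2J+1)×Δ×N² = 96/5
  k=0: +1/(0!×2!×3!×1!×1!×1!) = 1/12
  k=1: −1/(1!×1!×2!×0!×2!×2!) = -1/8
Σ = -1/24  ⇒  CG² = 96/5×(-1/24)² = 1/30
CG = −√(1/30) = -0.182574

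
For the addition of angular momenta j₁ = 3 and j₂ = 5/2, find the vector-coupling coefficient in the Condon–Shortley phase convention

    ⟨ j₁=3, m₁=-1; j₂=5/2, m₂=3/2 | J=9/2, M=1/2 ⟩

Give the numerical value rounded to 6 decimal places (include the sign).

j₁+j₂−J=1  J+j₁−j₂=5  J−j₁+j₂=4  j₁+j₂+J+1=11
(j₁±m₁, j₂±m₂, J±M) = (2,4,4,1,5,4)
P² = 184320/77
sum k=0..1:
  [0] +1/576 = 1/576
  [1] −1/72 = -1/72
S = -7/576
C² = P²·S² = 35/99 ; C = -0.594588

−√(35/99) = -0.594588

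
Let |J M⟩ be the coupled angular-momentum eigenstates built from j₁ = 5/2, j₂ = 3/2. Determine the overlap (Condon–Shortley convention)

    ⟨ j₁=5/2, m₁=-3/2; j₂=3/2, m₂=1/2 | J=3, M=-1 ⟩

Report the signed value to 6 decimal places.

-0.639010  (= −√(49/120))

j₁+j₂−J=1  J+j₁−j₂=4  J−j₁+j₂=2  j₁+j₂+J+1=8
(j₁±m₁, j₂±m₂, J±M) = (1,4,2,1,2,4)
P² = 96/5
sum k=0..1:
  [0] +1/48 = 1/48
  [1] −1/6 = -1/6
S = -7/48
C² = P²·S² = 49/120 ; C = -0.639010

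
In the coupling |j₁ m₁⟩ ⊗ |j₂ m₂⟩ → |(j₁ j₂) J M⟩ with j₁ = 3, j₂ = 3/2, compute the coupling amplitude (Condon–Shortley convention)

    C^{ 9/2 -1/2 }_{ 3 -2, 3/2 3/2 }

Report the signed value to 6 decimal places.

+0.218218

j₁+j₂−J=0  J+j₁−j₂=6  J−j₁+j₂=3  j₁+j₂+J+1=10
(j₁±m₁, j₂±m₂, J±M) = (1,5,3,0,4,5)
P² = 172800/7
sum k=0..0:
  [0] +1/720 = 1/720
S = 1/720
C² = P²·S² = 1/21 ; C = +0.218218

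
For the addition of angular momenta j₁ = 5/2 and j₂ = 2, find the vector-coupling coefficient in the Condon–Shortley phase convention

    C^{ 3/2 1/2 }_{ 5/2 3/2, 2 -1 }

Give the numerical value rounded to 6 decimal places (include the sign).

−√(2/105) ≈ -0.138013

√[4·3!2!1!/7! · 4!1!1!3!2!1!] = √(96/35)
  +(−1)^0/∏(0,3,1,1,1,0)! = 1/6  (running 1/6)
  +(−1)^1/∏(1,2,0,0,2,1)! = -1/4  (running -1/12)
⟨..|..⟩ = √(96/35)·(-1/12) = -0.138013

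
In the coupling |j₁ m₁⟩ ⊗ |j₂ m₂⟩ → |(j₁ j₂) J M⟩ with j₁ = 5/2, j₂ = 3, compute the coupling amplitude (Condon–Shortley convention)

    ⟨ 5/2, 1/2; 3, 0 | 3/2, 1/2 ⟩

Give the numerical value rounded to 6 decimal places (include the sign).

√[4·4!1!2!/8! · 3!2!3!3!2!1!] = √(144/35)
  +(−1)^1/∏(1,3,1,2,0,0)! = -1/12  (running -1/12)
  +(−1)^2/∏(2,2,0,1,1,1)! = 1/4  (running 1/6)
⟨..|..⟩ = √(144/35)·(1/6) = +0.338062

+√(4/35) = +0.338062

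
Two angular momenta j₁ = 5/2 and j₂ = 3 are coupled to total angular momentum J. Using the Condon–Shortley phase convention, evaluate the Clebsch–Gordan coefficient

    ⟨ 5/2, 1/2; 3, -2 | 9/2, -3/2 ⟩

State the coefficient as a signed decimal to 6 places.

√[10·1!4!5!/11! · 3!2!1!5!3!6!] = √(345600/77)
  +(−1)^0/∏(0,1,2,1,2,4)! = 1/96  (running 1/96)
  +(−1)^1/∏(1,0,1,0,3,5)! = -1/720  (running 13/1440)
⟨..|..⟩ = √(345600/77)·(13/1440) = +0.604815

+0.604815  (= +√(169/462))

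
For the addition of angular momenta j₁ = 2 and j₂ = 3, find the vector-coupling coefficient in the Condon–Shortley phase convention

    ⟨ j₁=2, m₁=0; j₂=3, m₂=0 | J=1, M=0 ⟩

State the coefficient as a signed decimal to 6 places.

triangle: 4!*0!*2!/7! = 48/5040
(j±m)!: 2!*2!*3!*3!*1!*1! = 144
prefactor² = (2J+1)*Δ*N² = 144/35
  k=2: +1/(2!*2!*0!*1!*0!*1!) = 1/4
Σ = 1/4  ⇒  CG² = 144/35*1/4² = 9/35
CG = +√(9/35) = +0.507093

+0.507093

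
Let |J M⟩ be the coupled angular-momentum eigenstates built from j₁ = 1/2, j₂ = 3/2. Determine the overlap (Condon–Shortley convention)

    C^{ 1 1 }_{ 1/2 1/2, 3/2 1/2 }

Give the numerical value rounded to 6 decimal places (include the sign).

j₁+j₂−J=1  J+j₁−j₂=0  J−j₁+j₂=2  j₁+j₂+J+1=4
(j₁±m₁, j₂±m₂, J±M) = (1,0,2,1,2,0)
P² = 1
sum k=0..0:
  [0] +1/2 = 1/2
S = 1/2
C² = P²·S² = 1/4 ; C = +0.500000

+0.500000  (= +√(1/4))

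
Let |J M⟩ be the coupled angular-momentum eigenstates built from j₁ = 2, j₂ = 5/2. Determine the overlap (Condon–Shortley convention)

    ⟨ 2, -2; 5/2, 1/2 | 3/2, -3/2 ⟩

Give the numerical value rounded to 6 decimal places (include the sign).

√[4·3!1!2!/7! · 0!4!3!2!0!3!] = √(576/35)
  +(−1)^3/∏(3,0,1,0,0,2)! = -1/12  (running -1/12)
⟨..|..⟩ = √(576/35)·(-1/12) = -0.338062

-0.338062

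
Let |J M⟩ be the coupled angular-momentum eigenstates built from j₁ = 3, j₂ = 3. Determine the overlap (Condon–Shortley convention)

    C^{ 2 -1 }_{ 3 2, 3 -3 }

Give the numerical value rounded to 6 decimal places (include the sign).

triangle: 4!*2!*2!/9! = 96/362880
(j±m)!: 5!*1!*0!*6!*1!*3! = 518400
prefactor² = (2J+1)*Δ*N² = 4800/7
  k=0: +1/(0!*4!*1!*0!*1!*2!) = 1/48
Σ = 1/48  ⇒  CG² = 4800/7*1/48² = 25/84
CG = +√(25/84) = +0.545545

+√(25/84) = +0.545545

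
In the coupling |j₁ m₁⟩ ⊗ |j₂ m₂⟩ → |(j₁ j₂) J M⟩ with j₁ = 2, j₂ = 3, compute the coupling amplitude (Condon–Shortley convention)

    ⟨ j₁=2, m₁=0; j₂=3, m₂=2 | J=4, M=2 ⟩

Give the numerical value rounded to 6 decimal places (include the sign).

-0.585540  (= −√(12/35))

j₁+j₂−J=1  J+j₁−j₂=3  J−j₁+j₂=5  j₁+j₂+J+1=10
(j₁±m₁, j₂±m₂, J±M) = (2,2,5,1,6,2)
P² = 8640/7
sum k=0..1:
  [0] +1/240 = 1/240
  [1] −1/48 = -1/48
S = -1/60
C² = P²·S² = 12/35 ; C = -0.585540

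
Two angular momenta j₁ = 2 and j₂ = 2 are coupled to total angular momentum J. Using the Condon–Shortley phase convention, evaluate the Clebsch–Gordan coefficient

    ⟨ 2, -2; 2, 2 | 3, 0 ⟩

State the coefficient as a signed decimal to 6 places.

triangle: 1!·3!·3!/8! = 36/40320
(j±m)!: 0!·4!·4!·0!·3!·3! = 20736
prefactor² = (2J+1)·Δ·N² = 648/5
  k=1: −1/(1!·0!·3!·3!·0!·0!) = -1/36
Σ = -1/36  ⇒  CG² = 648/5·(-1/36)² = 1/10
CG = −√(1/10) = -0.316228

−√(1/10) ≈ -0.316228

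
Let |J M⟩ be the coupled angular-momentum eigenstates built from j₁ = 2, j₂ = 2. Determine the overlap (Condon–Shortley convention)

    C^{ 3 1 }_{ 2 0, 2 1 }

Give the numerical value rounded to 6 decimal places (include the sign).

√[7·1!3!3!/8! · 2!2!3!1!4!2!] = √(36/5)
  +(−1)^0/∏(0,1,2,3,1,0)! = 1/12  (running 1/12)
  +(−1)^1/∏(1,0,1,2,2,1)! = -1/4  (running -1/6)
⟨..|..⟩ = √(36/5)·(-1/6) = -0.447214

−√(1/5) = -0.447214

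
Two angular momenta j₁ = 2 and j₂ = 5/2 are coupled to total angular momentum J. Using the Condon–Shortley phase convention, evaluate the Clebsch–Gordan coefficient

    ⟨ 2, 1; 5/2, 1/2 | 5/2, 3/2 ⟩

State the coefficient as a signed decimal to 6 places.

−√(6/35) = -0.414039

triangle: 2!×2!×3!/8! = 24/40320
(j±m)!: 3!×1!×3!×2!×4!×1! = 1728
prefactor² = (2J+1)×Δ×N² = 216/35
  k=0: +1/(0!×2!×1!×3!×1!×0!) = 1/12
  k=1: −1/(1!×1!×0!×2!×2!×1!) = -1/4
Σ = -1/6  ⇒  CG² = 216/35×(-1/6)² = 6/35
CG = −√(6/35) = -0.414039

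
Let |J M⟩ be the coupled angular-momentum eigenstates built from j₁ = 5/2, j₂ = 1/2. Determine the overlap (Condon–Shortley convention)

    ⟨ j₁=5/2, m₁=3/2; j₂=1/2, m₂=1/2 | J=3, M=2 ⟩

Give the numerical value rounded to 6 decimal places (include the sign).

triangle: 0!·5!·1!/7! = 120/5040
(j±m)!: 4!·1!·1!·0!·5!·1! = 2880
prefactor² = (2J+1)·Δ·N² = 480
  k=0: +1/(0!·0!·1!·1!·4!·0!) = 1/24
Σ = 1/24  ⇒  CG² = 480·1/24² = 5/6
CG = +√(5/6) = +0.912871

+0.912871  (= +√(5/6))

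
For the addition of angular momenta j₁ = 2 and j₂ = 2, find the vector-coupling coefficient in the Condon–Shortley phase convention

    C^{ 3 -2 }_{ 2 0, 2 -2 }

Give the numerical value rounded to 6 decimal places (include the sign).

+0.707107  (= +√(1/2))

j₁+j₂−J=1  J+j₁−j₂=3  J−j₁+j₂=3  j₁+j₂+J+1=8
(j₁±m₁, j₂±m₂, J±M) = (2,2,0,4,1,5)
P² = 72
sum k=0..0:
  [0] +1/12 = 1/12
S = 1/12
C² = P²·S² = 1/2 ; C = +0.707107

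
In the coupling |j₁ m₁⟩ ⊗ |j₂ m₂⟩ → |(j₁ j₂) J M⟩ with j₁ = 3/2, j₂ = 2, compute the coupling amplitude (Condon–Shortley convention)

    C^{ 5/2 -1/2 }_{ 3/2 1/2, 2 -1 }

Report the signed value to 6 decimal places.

√[6·1!2!3!/7! · 2!1!1!3!2!3!] = √(72/35)
  +(−1)^0/∏(0,1,1,1,1,2)! = 1/2  (running 1/2)
  +(−1)^1/∏(1,0,0,0,2,3)! = -1/12  (running 5/12)
⟨..|..⟩ = √(72/35)·(5/12) = +0.597614

+√(5/14) ≈ +0.597614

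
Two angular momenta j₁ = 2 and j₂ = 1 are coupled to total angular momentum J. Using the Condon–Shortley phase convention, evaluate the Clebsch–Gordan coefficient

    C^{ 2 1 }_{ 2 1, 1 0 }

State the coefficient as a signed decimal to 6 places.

+0.408248

j₁+j₂−J=1  J+j₁−j₂=3  J−j₁+j₂=1  j₁+j₂+J+1=6
(j₁±m₁, j₂±m₂, J±M) = (3,1,1,1,3,1)
P² = 3/2
sum k=0..1:
  [0] +1/2 = 1/2
  [1] −1/6 = -1/6
S = 1/3
C² = P²·S² = 1/6 ; C = +0.408248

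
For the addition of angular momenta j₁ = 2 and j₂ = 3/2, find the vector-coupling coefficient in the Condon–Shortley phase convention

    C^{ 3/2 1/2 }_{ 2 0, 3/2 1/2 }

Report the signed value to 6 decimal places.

j₁+j₂−J=2  J+j₁−j₂=2  J−j₁+j₂=1  j₁+j₂+J+1=6
(j₁±m₁, j₂±m₂, J±M) = (2,2,2,1,2,1)
P² = 16/45
sum k=1..2:
  [1] −1/1 = -1
  [2] +1/4 = 1/4
S = -3/4
C² = P²·S² = 1/5 ; C = -0.447214

−√(1/5) ≈ -0.447214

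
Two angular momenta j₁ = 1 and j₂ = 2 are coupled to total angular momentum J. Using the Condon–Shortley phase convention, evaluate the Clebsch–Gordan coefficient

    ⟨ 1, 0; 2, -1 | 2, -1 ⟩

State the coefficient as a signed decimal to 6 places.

+√(1/6) ≈ +0.408248

√[5·1!1!3!/6! · 1!1!1!3!1!3!] = √(3/2)
  +(−1)^0/∏(0,1,1,1,0,2)! = 1/2  (running 1/2)
  +(−1)^1/∏(1,0,0,0,1,3)! = -1/6  (running 1/3)
⟨..|..⟩ = √(3/2)·(1/3) = +0.408248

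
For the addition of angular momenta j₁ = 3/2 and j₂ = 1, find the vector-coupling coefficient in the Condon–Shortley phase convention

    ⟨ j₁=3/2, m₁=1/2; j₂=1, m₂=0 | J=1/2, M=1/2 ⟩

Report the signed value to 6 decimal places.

j₁+j₂−J=2  J+j₁−j₂=1  J−j₁+j₂=0  j₁+j₂+J+1=4
(j₁±m₁, j₂±m₂, J±M) = (2,1,1,1,1,0)
P² = 1/3
sum k=1..1:
  [1] −1/1 = -1
S = -1
C² = P²·S² = 1/3 ; C = -0.577350

−√(1/3) ≈ -0.577350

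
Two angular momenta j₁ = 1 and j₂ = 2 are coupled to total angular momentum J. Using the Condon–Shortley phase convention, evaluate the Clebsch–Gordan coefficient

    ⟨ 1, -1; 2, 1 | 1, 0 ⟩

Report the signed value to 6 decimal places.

triangle: 2!*0!*2!/5! = 4/120
(j±m)!: 0!*2!*3!*1!*1!*1! = 12
prefactor² = (2J+1)*Δ*N² = 6/5
  k=2: +1/(2!*0!*0!*1!*0!*1!) = 1/2
Σ = 1/2  ⇒  CG² = 6/5*1/2² = 3/10
CG = +√(3/10) = +0.547723

+0.547723  (= +√(3/10))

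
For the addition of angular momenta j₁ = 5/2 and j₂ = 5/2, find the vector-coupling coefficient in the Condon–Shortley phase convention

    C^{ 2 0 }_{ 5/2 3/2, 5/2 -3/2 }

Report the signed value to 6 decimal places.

+0.109109  (= +√(1/84))

triangle: 3!·2!·2!/8! = 24/40320
(j±m)!: 4!·1!·1!·4!·2!·2! = 2304
prefactor² = (2J+1)·Δ·N² = 48/7
  k=0: +1/(0!·3!·1!·1!·1!·1!) = 1/6
  k=1: −1/(1!·2!·0!·0!·2!·2!) = -1/8
Σ = 1/24  ⇒  CG² = 48/7·1/24² = 1/84
CG = +√(1/84) = +0.109109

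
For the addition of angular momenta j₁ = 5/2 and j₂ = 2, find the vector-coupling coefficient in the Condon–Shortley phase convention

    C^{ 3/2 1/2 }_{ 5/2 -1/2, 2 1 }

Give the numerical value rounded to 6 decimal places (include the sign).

+√(5/21) ≈ +0.487950

√[4·3!2!1!/7! · 2!3!3!1!2!1!] = √(48/35)
  +(−1)^2/∏(2,1,1,1,1,0)! = 1/2  (running 1/2)
  +(−1)^3/∏(3,0,0,0,2,1)! = -1/12  (running 5/12)
⟨..|..⟩ = √(48/35)·(5/12) = +0.487950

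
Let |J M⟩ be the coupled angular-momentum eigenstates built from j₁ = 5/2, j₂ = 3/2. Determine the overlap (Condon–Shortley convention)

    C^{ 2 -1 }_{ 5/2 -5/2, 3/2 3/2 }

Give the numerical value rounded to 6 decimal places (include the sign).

√[5·2!3!1!/7! · 0!5!3!0!1!3!] = √(360/7)
  +(−1)^2/∏(2,0,3,1,0,0)! = 1/12  (running 1/12)
⟨..|..⟩ = √(360/7)·(1/12) = +0.597614

+√(5/14) = +0.597614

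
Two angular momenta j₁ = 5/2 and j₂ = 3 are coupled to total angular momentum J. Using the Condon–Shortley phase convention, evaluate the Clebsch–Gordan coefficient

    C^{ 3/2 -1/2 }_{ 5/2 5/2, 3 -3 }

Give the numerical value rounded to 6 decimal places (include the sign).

j₁+j₂−J=4  J+j₁−j₂=1  J−j₁+j₂=2  j₁+j₂+J+1=8
(j₁±m₁, j₂±m₂, J±M) = (5,0,0,6,1,2)
P² = 5760/7
sum k=0..0:
  [0] +1/48 = 1/48
S = 1/48
C² = P²·S² = 5/14 ; C = +0.597614

+√(5/14) ≈ +0.597614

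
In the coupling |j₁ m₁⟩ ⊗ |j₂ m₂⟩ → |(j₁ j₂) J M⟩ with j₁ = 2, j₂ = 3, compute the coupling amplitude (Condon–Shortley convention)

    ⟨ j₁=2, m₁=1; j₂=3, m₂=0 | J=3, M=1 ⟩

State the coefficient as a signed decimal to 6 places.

-0.182574

triangle: 2!*2!*4!/9! = 96/362880
(j±m)!: 3!*1!*3!*3!*4!*2! = 10368
prefactor² = (2J+1)*Δ*N² = 96/5
  k=0: +1/(0!*2!*1!*3!*1!*1!) = 1/12
  k=1: −1/(1!*1!*0!*2!*2!*2!) = -1/8
Σ = -1/24  ⇒  CG² = 96/5*(-1/24)² = 1/30
CG = −√(1/30) = -0.182574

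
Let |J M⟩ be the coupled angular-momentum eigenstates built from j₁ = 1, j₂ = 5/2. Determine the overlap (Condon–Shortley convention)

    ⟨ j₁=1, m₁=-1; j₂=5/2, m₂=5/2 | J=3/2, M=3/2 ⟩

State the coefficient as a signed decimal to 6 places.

+√(2/3) = +0.816497

√[4·2!0!3!/6! · 0!2!5!0!3!0!] = √(96)
  +(−1)^2/∏(2,0,0,3,0,0)! = 1/12  (running 1/12)
⟨..|..⟩ = √(96)·(1/12) = +0.816497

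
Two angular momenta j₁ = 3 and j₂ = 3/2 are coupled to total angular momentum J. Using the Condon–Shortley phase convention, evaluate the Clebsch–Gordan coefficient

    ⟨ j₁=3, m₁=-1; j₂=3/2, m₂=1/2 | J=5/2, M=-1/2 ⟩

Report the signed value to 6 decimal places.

−√(1/70) ≈ -0.119523

triangle: 2!×4!×1!/8! = 48/40320
(j±m)!: 2!×4!×2!×1!×2!×3! = 1152
prefactor² = (2J+1)×Δ×N² = 288/35
  k=1: −1/(1!×1!×3!×1!×1!×0!) = -1/6
  k=2: +1/(2!×0!×2!×0!×2!×1!) = 1/8
Σ = -1/24  ⇒  CG² = 288/35×(-1/24)² = 1/70
CG = −√(1/70) = -0.119523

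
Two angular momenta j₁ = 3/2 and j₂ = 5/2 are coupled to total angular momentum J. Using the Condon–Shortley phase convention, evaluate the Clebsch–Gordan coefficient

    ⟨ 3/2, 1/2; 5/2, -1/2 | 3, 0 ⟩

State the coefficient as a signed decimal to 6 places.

j₁+j₂−J=1  J+j₁−j₂=2  J−j₁+j₂=4  j₁+j₂+J+1=8
(j₁±m₁, j₂±m₂, J±M) = (2,1,2,3,3,3)
P² = 36/5
sum k=0..1:
  [0] +1/4 = 1/4
  [1] −1/12 = -1/12
S = 1/6
C² = P²·S² = 1/5 ; C = +0.447214

+0.447214  (= +√(1/5))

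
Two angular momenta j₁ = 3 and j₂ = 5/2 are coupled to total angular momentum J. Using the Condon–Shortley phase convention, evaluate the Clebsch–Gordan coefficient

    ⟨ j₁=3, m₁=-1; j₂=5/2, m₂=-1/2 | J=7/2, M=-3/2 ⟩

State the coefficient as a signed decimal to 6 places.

−√(5/21) ≈ -0.487950

triangle: 2!·4!·3!/10! = 288/3628800
(j±m)!: 2!·4!·2!·3!·2!·5! = 138240
prefactor² = (2J+1)·Δ·N² = 3072/35
  k=0: +1/(0!·2!·4!·2!·0!·1!) = 1/96
  k=1: −1/(1!·1!·3!·1!·1!·2!) = -1/12
  k=2: +1/(2!·0!·2!·0!·2!·3!) = 1/48
Σ = -5/96  ⇒  CG² = 3072/35·(-5/96)² = 5/21
CG = −√(5/21) = -0.487950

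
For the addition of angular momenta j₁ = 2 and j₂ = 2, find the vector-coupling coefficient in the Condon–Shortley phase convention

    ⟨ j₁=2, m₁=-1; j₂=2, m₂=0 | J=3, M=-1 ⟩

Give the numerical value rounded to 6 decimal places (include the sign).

-0.447214

triangle: 1!·3!·3!/8! = 36/40320
(j±m)!: 1!·3!·2!·2!·2!·4! = 1152
prefactor² = (2J+1)·Δ·N² = 36/5
  k=0: +1/(0!·1!·3!·2!·0!·1!) = 1/12
  k=1: −1/(1!·0!·2!·1!·1!·2!) = -1/4
Σ = -1/6  ⇒  CG² = 36/5·(-1/6)² = 1/5
CG = −√(1/5) = -0.447214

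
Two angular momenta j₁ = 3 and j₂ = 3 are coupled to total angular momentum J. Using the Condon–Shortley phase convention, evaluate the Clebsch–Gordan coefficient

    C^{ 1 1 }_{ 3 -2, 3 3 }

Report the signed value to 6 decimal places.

j₁+j₂−J=5  J+j₁−j₂=1  J−j₁+j₂=1  j₁+j₂+J+1=8
(j₁±m₁, j₂±m₂, J±M) = (1,5,6,0,2,0)
P² = 10800/7
sum k=5..5:
  [5] −1/120 = -1/120
S = -1/120
C² = P²·S² = 3/28 ; C = -0.327327

-0.327327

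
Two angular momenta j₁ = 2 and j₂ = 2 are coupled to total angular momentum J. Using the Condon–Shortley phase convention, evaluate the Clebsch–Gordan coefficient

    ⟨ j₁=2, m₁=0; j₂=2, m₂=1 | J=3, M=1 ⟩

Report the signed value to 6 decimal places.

j₁+j₂−J=1  J+j₁−j₂=3  J−j₁+j₂=3  j₁+j₂+J+1=8
(j₁±m₁, j₂±m₂, J±M) = (2,2,3,1,4,2)
P² = 36/5
sum k=0..1:
  [0] +1/12 = 1/12
  [1] −1/4 = -1/4
S = -1/6
C² = P²·S² = 1/5 ; C = -0.447214

-0.447214  (= −√(1/5))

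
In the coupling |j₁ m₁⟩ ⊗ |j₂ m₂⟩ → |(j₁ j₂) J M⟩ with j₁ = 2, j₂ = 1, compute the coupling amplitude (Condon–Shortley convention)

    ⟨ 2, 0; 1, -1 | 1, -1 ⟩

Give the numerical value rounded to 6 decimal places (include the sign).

+0.316228  (= +√(1/10))

j₁+j₂−J=2  J+j₁−j₂=2  J−j₁+j₂=0  j₁+j₂+J+1=5
(j₁±m₁, j₂±m₂, J±M) = (2,2,0,2,0,2)
P² = 8/5
sum k=0..0:
  [0] +1/4 = 1/4
S = 1/4
C² = P²·S² = 1/10 ; C = +0.316228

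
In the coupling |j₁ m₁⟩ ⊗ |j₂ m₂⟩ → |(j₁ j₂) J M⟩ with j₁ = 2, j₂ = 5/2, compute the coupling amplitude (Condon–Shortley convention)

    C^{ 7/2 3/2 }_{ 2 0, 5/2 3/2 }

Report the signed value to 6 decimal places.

triangle: 1!·3!·4!/9! = 144/362880
(j±m)!: 2!·2!·4!·1!·5!·2! = 23040
prefactor² = (2J+1)·Δ·N² = 512/7
  k=0: +1/(0!·1!·2!·4!·1!·0!) = 1/48
  k=1: −1/(1!·0!·1!·3!·2!·1!) = -1/12
Σ = -1/16  ⇒  CG² = 512/7·(-1/16)² = 2/7
CG = −√(2/7) = -0.534522

−√(2/7) ≈ -0.534522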